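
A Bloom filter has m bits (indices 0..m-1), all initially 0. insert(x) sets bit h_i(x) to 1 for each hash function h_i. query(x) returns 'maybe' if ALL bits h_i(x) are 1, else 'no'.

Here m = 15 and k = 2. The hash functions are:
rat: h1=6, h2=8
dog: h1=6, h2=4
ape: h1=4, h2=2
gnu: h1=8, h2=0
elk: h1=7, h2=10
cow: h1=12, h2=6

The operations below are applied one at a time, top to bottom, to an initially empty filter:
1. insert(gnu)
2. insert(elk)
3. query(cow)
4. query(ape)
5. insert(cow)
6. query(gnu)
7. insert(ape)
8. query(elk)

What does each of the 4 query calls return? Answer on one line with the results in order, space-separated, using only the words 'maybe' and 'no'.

Start: bits=000000000000000
Op 1: insert gnu -> sets bits 0 8 -> bits=100000001000000
Op 2: insert elk -> sets bits 7 10 -> bits=100000011010000
Op 3: query cow -> checks bit6=0, bit12=0 (has a 0) -> no
Op 4: query ape -> checks bit2=0, bit4=0 (has a 0) -> no
Op 5: insert cow -> sets bits 6 12 -> bits=100000111010100
Op 6: query gnu -> checks bit0=1, bit8=1 (all 1) -> maybe
Op 7: insert ape -> sets bits 2 4 -> bits=101010111010100
Op 8: query elk -> checks bit7=1, bit10=1 (all 1) -> maybe
Query results in order: no no maybe maybe

Answer: no no maybe maybe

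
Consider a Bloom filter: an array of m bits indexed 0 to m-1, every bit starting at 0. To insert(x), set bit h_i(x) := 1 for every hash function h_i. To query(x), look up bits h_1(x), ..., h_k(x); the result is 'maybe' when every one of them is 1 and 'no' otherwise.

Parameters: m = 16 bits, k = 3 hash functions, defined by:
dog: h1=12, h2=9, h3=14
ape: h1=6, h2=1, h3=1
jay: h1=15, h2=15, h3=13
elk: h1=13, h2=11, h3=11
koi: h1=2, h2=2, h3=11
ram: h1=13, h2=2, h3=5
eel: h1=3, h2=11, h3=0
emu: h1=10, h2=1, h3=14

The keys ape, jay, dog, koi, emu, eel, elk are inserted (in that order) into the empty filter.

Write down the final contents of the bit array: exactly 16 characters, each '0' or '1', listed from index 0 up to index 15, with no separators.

Answer: 1111001001111111

Derivation:
Start: bits=0000000000000000
After insert 'ape': sets bits 1 6 -> bits=0100001000000000
After insert 'jay': sets bits 13 15 -> bits=0100001000000101
After insert 'dog': sets bits 9 12 14 -> bits=0100001001001111
After insert 'koi': sets bits 2 11 -> bits=0110001001011111
After insert 'emu': sets bits 1 10 14 -> bits=0110001001111111
After insert 'eel': sets bits 0 3 11 -> bits=1111001001111111
After insert 'elk': sets bits 11 13 -> bits=1111001001111111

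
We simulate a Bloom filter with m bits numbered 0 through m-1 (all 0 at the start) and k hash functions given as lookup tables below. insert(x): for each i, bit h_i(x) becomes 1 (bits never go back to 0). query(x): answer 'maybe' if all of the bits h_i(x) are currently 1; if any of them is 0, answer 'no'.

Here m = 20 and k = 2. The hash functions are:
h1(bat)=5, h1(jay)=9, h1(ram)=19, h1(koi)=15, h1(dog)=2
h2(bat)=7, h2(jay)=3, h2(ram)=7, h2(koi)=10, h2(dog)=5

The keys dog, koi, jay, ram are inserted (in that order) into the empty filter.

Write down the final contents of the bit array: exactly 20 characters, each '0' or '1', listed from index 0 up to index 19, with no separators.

Answer: 00110101011000010001

Derivation:
Start: bits=00000000000000000000
After insert 'dog': sets bits 2 5 -> bits=00100100000000000000
After insert 'koi': sets bits 10 15 -> bits=00100100001000010000
After insert 'jay': sets bits 3 9 -> bits=00110100011000010000
After insert 'ram': sets bits 7 19 -> bits=00110101011000010001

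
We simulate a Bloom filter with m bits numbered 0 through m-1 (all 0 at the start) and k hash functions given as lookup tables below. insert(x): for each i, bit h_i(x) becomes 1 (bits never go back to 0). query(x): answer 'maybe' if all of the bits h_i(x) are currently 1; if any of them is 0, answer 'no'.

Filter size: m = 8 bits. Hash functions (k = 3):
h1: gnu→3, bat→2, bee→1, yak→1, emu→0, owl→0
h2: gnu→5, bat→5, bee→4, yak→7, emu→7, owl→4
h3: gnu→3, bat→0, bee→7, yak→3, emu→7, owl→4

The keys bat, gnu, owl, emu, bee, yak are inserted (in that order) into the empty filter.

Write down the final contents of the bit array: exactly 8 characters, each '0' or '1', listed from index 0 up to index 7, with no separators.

Answer: 11111101

Derivation:
Start: bits=00000000
After insert 'bat': sets bits 0 2 5 -> bits=10100100
After insert 'gnu': sets bits 3 5 -> bits=10110100
After insert 'owl': sets bits 0 4 -> bits=10111100
After insert 'emu': sets bits 0 7 -> bits=10111101
After insert 'bee': sets bits 1 4 7 -> bits=11111101
After insert 'yak': sets bits 1 3 7 -> bits=11111101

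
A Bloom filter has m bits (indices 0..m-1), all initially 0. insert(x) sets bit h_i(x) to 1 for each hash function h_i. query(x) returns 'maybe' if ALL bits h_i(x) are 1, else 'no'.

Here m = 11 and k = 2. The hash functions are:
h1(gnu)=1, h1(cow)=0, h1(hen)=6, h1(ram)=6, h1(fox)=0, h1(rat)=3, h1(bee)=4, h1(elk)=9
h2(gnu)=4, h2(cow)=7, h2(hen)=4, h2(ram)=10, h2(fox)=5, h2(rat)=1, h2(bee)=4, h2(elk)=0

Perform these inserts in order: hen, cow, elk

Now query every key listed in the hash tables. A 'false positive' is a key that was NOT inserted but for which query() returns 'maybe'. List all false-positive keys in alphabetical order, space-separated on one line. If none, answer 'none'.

Answer: bee

Derivation:
Start: bits=00000000000
After insert 'hen': sets bits 4 6 -> bits=00001010000
After insert 'cow': sets bits 0 7 -> bits=10001011000
After insert 'elk': sets bits 0 9 -> bits=10001011010
Not inserted: bee fox gnu ram rat — query each against bits=10001011010:
query bee: checks bit4=1 (all 1) -> maybe => FALSE POSITIVE
query fox: checks bit0=1, bit5=0 (has a 0) -> no => not a false positive
query gnu: checks bit1=0, bit4=1 (has a 0) -> no => not a false positive
query ram: checks bit6=1, bit10=0 (has a 0) -> no => not a false positive
query rat: checks bit1=0, bit3=0 (has a 0) -> no => not a false positive
False positives (alphabetical): bee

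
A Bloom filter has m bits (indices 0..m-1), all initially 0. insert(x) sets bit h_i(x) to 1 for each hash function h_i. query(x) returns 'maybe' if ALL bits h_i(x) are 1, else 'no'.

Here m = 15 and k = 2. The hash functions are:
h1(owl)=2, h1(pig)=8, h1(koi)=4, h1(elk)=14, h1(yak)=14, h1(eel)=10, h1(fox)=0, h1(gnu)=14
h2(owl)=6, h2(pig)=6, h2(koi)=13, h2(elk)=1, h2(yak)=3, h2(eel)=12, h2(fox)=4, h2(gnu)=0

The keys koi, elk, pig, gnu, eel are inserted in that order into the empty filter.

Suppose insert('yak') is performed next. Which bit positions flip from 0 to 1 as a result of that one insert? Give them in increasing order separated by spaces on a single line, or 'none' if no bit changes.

Start: bits=000000000000000
After insert 'koi': sets bits 4 13 -> bits=000010000000010
After insert 'elk': sets bits 1 14 -> bits=010010000000011
After insert 'pig': sets bits 6 8 -> bits=010010101000011
After insert 'gnu': sets bits 0 14 -> bits=110010101000011
After insert 'eel': sets bits 10 12 -> bits=110010101010111
insert 'yak' would touch bits 3 14; currently bit3=0, bit14=1
Bits that are 0 among those (would change 0->1): 3

Answer: 3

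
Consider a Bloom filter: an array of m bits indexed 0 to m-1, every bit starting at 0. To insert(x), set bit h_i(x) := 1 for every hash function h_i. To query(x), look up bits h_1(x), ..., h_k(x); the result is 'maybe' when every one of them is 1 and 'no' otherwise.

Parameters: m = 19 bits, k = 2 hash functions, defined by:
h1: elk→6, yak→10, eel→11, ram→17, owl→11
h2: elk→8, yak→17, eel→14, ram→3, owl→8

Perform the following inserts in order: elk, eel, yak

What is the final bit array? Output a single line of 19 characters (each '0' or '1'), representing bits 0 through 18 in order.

Answer: 0000001010110010010

Derivation:
Start: bits=0000000000000000000
After insert 'elk': sets bits 6 8 -> bits=0000001010000000000
After insert 'eel': sets bits 11 14 -> bits=0000001010010010000
After insert 'yak': sets bits 10 17 -> bits=0000001010110010010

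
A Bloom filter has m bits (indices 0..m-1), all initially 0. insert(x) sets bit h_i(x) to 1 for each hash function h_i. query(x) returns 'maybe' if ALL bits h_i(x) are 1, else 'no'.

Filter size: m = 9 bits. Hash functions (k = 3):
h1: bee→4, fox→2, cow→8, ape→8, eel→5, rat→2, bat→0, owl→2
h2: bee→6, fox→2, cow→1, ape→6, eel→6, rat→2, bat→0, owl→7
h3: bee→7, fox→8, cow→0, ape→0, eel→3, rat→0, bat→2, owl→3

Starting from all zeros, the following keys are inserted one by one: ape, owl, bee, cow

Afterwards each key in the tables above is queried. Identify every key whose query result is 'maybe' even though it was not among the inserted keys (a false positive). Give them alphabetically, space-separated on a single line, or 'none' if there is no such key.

Answer: bat fox rat

Derivation:
Start: bits=000000000
After insert 'ape': sets bits 0 6 8 -> bits=100000101
After insert 'owl': sets bits 2 3 7 -> bits=101100111
After insert 'bee': sets bits 4 6 7 -> bits=101110111
After insert 'cow': sets bits 0 1 8 -> bits=111110111
Not inserted: bat eel fox rat — query each against bits=111110111:
query bat: checks bit0=1, bit2=1 (all 1) -> maybe => FALSE POSITIVE
query eel: checks bit3=1, bit5=0, bit6=1 (has a 0) -> no => not a false positive
query fox: checks bit2=1, bit8=1 (all 1) -> maybe => FALSE POSITIVE
query rat: checks bit0=1, bit2=1 (all 1) -> maybe => FALSE POSITIVE
False positives (alphabetical): bat fox rat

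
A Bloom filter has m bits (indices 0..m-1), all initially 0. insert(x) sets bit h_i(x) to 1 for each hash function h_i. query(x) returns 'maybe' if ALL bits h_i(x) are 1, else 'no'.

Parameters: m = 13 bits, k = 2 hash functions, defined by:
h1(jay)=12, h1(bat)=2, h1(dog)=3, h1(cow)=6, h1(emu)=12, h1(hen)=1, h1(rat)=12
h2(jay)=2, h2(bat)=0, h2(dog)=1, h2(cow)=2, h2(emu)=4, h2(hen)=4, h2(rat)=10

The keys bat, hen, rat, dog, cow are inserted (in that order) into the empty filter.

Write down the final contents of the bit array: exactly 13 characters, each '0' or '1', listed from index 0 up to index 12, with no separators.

Start: bits=0000000000000
After insert 'bat': sets bits 0 2 -> bits=1010000000000
After insert 'hen': sets bits 1 4 -> bits=1110100000000
After insert 'rat': sets bits 10 12 -> bits=1110100000101
After insert 'dog': sets bits 1 3 -> bits=1111100000101
After insert 'cow': sets bits 2 6 -> bits=1111101000101

Answer: 1111101000101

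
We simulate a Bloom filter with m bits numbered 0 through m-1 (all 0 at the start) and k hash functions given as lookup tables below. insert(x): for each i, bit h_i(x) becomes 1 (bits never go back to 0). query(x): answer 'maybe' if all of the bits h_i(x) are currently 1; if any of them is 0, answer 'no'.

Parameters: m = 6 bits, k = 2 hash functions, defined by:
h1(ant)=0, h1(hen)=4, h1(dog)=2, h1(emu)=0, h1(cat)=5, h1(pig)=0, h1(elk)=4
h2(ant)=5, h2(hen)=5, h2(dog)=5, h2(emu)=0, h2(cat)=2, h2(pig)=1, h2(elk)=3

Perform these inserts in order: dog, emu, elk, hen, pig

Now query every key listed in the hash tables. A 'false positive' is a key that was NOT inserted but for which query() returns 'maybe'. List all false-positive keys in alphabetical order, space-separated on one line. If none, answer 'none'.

Answer: ant cat

Derivation:
Start: bits=000000
After insert 'dog': sets bits 2 5 -> bits=001001
After insert 'emu': sets bits 0 -> bits=101001
After insert 'elk': sets bits 3 4 -> bits=101111
After insert 'hen': sets bits 4 5 -> bits=101111
After insert 'pig': sets bits 0 1 -> bits=111111
Not inserted: ant cat — query each against bits=111111:
query ant: checks bit0=1, bit5=1 (all 1) -> maybe => FALSE POSITIVE
query cat: checks bit2=1, bit5=1 (all 1) -> maybe => FALSE POSITIVE
False positives (alphabetical): ant cat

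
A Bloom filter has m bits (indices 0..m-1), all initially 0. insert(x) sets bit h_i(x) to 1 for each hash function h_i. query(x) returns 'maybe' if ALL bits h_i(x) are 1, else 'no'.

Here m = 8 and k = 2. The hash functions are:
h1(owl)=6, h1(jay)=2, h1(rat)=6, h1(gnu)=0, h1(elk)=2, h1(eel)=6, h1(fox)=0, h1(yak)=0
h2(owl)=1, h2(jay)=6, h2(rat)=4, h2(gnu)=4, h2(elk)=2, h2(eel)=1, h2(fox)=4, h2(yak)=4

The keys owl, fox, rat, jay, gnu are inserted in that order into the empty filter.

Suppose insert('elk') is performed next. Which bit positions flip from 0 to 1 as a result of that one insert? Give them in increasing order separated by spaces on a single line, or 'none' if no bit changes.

Answer: none

Derivation:
Start: bits=00000000
After insert 'owl': sets bits 1 6 -> bits=01000010
After insert 'fox': sets bits 0 4 -> bits=11001010
After insert 'rat': sets bits 4 6 -> bits=11001010
After insert 'jay': sets bits 2 6 -> bits=11101010
After insert 'gnu': sets bits 0 4 -> bits=11101010
insert 'elk' would touch bits 2; currently bit2=1
Bits that are 0 among those (would change 0->1): none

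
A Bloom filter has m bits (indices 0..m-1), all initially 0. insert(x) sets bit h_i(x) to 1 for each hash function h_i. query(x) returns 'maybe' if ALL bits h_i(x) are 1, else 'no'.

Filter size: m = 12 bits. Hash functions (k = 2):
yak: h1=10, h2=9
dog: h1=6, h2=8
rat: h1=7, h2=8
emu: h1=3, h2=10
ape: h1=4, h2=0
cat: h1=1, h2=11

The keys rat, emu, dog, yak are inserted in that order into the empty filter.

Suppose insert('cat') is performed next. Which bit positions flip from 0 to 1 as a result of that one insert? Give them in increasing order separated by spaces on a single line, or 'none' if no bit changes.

Start: bits=000000000000
After insert 'rat': sets bits 7 8 -> bits=000000011000
After insert 'emu': sets bits 3 10 -> bits=000100011010
After insert 'dog': sets bits 6 8 -> bits=000100111010
After insert 'yak': sets bits 9 10 -> bits=000100111110
insert 'cat' would touch bits 1 11; currently bit1=0, bit11=0
Bits that are 0 among those (would change 0->1): 1 11

Answer: 1 11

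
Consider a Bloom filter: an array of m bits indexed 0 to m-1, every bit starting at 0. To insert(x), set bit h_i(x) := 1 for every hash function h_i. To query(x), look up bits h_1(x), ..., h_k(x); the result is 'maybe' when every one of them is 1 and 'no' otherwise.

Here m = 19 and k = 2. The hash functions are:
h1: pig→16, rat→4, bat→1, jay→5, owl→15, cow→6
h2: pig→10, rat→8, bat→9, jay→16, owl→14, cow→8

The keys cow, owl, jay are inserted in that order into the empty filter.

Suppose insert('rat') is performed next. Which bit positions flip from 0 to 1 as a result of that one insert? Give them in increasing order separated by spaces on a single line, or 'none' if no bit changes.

Answer: 4

Derivation:
Start: bits=0000000000000000000
After insert 'cow': sets bits 6 8 -> bits=0000001010000000000
After insert 'owl': sets bits 14 15 -> bits=0000001010000011000
After insert 'jay': sets bits 5 16 -> bits=0000011010000011100
insert 'rat' would touch bits 4 8; currently bit4=0, bit8=1
Bits that are 0 among those (would change 0->1): 4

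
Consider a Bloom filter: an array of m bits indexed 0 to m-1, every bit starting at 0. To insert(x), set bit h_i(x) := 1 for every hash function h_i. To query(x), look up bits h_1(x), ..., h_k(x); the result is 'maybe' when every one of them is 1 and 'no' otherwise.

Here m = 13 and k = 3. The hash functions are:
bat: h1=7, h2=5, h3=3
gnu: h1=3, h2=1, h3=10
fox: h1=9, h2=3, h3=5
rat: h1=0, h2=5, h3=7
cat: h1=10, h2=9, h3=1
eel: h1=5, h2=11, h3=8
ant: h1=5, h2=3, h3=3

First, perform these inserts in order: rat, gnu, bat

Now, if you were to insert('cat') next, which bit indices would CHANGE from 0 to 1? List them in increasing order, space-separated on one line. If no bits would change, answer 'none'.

Answer: 9

Derivation:
Start: bits=0000000000000
After insert 'rat': sets bits 0 5 7 -> bits=1000010100000
After insert 'gnu': sets bits 1 3 10 -> bits=1101010100100
After insert 'bat': sets bits 3 5 7 -> bits=1101010100100
insert 'cat' would touch bits 1 9 10; currently bit1=1, bit9=0, bit10=1
Bits that are 0 among those (would change 0->1): 9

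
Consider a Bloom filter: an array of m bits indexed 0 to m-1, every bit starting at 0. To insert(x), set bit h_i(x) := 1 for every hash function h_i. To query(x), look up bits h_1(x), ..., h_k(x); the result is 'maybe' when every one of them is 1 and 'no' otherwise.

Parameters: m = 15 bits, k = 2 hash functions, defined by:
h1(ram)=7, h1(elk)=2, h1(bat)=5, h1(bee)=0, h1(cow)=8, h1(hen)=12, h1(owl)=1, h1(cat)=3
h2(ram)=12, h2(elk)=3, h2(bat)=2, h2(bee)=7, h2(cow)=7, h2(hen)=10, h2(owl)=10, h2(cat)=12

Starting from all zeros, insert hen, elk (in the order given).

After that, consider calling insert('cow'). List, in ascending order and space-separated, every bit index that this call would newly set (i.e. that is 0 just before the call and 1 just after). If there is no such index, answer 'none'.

Start: bits=000000000000000
After insert 'hen': sets bits 10 12 -> bits=000000000010100
After insert 'elk': sets bits 2 3 -> bits=001100000010100
insert 'cow' would touch bits 7 8; currently bit7=0, bit8=0
Bits that are 0 among those (would change 0->1): 7 8

Answer: 7 8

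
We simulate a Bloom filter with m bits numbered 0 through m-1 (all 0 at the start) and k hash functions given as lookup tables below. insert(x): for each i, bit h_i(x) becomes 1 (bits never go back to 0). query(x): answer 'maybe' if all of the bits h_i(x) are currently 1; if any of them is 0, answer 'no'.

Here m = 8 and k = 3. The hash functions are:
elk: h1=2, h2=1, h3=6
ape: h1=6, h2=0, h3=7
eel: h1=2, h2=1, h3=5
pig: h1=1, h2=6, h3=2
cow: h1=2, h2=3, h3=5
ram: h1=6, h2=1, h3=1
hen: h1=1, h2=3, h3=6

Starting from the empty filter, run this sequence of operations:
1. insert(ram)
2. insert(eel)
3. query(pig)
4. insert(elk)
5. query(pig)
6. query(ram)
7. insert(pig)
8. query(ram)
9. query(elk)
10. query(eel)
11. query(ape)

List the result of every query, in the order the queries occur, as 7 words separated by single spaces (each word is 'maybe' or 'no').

Answer: maybe maybe maybe maybe maybe maybe no

Derivation:
Start: bits=00000000
Op 1: insert ram -> sets bits 1 6 -> bits=01000010
Op 2: insert eel -> sets bits 1 2 5 -> bits=01100110
Op 3: query pig -> checks bit1=1, bit2=1, bit6=1 (all 1) -> maybe
Op 4: insert elk -> sets bits 1 2 6 -> bits=01100110
Op 5: query pig -> checks bit1=1, bit2=1, bit6=1 (all 1) -> maybe
Op 6: query ram -> checks bit1=1, bit6=1 (all 1) -> maybe
Op 7: insert pig -> sets bits 1 2 6 -> bits=01100110
Op 8: query ram -> checks bit1=1, bit6=1 (all 1) -> maybe
Op 9: query elk -> checks bit1=1, bit2=1, bit6=1 (all 1) -> maybe
Op 10: query eel -> checks bit1=1, bit2=1, bit5=1 (all 1) -> maybe
Op 11: query ape -> checks bit0=0, bit6=1, bit7=0 (has a 0) -> no
Query results in order: maybe maybe maybe maybe maybe maybe no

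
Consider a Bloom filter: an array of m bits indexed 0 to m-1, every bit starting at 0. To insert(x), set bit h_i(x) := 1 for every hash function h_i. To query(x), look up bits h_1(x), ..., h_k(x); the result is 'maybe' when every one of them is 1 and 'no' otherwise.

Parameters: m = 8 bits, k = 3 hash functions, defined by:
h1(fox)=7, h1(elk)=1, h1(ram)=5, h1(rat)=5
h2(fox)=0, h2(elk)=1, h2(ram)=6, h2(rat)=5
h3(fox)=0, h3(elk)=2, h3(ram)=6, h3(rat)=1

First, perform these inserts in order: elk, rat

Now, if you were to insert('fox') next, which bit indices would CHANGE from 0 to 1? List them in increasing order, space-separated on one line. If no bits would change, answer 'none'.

Start: bits=00000000
After insert 'elk': sets bits 1 2 -> bits=01100000
After insert 'rat': sets bits 1 5 -> bits=01100100
insert 'fox' would touch bits 0 7; currently bit0=0, bit7=0
Bits that are 0 among those (would change 0->1): 0 7

Answer: 0 7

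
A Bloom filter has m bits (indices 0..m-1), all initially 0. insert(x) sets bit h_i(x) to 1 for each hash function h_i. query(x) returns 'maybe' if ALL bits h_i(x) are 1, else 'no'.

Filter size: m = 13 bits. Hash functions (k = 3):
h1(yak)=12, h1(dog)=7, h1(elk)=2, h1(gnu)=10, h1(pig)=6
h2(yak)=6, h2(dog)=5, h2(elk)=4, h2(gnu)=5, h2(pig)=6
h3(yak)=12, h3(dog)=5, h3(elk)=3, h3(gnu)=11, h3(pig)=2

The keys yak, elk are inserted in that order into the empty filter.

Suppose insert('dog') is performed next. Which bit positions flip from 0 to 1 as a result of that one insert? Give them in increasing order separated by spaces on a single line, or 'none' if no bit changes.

Start: bits=0000000000000
After insert 'yak': sets bits 6 12 -> bits=0000001000001
After insert 'elk': sets bits 2 3 4 -> bits=0011101000001
insert 'dog' would touch bits 5 7; currently bit5=0, bit7=0
Bits that are 0 among those (would change 0->1): 5 7

Answer: 5 7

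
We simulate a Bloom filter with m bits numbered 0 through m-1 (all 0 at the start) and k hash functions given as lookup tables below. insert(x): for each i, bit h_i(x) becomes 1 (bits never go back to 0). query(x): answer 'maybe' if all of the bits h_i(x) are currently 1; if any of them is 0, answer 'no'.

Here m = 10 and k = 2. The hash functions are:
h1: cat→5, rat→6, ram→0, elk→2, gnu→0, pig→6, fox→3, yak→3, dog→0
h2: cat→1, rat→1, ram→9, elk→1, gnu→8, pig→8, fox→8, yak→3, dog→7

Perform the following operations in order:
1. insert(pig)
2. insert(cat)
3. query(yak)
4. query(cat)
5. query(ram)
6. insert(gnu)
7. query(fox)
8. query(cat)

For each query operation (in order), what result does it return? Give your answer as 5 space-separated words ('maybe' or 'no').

Start: bits=0000000000
Op 1: insert pig -> sets bits 6 8 -> bits=0000001010
Op 2: insert cat -> sets bits 1 5 -> bits=0100011010
Op 3: query yak -> checks bit3=0 (has a 0) -> no
Op 4: query cat -> checks bit1=1, bit5=1 (all 1) -> maybe
Op 5: query ram -> checks bit0=0, bit9=0 (has a 0) -> no
Op 6: insert gnu -> sets bits 0 8 -> bits=1100011010
Op 7: query fox -> checks bit3=0, bit8=1 (has a 0) -> no
Op 8: query cat -> checks bit1=1, bit5=1 (all 1) -> maybe
Query results in order: no maybe no no maybe

Answer: no maybe no no maybe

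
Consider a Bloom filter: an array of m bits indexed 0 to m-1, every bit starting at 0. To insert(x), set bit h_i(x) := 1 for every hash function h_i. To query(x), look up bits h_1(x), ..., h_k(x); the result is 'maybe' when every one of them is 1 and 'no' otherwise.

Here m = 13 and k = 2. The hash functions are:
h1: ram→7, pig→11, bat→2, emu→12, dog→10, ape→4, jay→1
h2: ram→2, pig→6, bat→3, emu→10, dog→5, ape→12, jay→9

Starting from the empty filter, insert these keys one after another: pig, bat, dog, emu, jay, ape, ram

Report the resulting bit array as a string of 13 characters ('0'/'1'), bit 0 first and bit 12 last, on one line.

Answer: 0111111101111

Derivation:
Start: bits=0000000000000
After insert 'pig': sets bits 6 11 -> bits=0000001000010
After insert 'bat': sets bits 2 3 -> bits=0011001000010
After insert 'dog': sets bits 5 10 -> bits=0011011000110
After insert 'emu': sets bits 10 12 -> bits=0011011000111
After insert 'jay': sets bits 1 9 -> bits=0111011001111
After insert 'ape': sets bits 4 12 -> bits=0111111001111
After insert 'ram': sets bits 2 7 -> bits=0111111101111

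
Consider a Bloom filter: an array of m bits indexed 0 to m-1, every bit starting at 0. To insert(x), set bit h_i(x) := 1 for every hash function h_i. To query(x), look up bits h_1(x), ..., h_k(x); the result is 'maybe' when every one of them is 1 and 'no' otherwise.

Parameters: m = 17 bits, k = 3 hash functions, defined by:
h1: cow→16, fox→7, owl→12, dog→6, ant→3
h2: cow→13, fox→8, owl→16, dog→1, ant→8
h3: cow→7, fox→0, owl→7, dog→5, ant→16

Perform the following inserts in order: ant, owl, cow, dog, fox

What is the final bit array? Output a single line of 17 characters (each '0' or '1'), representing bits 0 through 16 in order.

Start: bits=00000000000000000
After insert 'ant': sets bits 3 8 16 -> bits=00010000100000001
After insert 'owl': sets bits 7 12 16 -> bits=00010001100010001
After insert 'cow': sets bits 7 13 16 -> bits=00010001100011001
After insert 'dog': sets bits 1 5 6 -> bits=01010111100011001
After insert 'fox': sets bits 0 7 8 -> bits=11010111100011001

Answer: 11010111100011001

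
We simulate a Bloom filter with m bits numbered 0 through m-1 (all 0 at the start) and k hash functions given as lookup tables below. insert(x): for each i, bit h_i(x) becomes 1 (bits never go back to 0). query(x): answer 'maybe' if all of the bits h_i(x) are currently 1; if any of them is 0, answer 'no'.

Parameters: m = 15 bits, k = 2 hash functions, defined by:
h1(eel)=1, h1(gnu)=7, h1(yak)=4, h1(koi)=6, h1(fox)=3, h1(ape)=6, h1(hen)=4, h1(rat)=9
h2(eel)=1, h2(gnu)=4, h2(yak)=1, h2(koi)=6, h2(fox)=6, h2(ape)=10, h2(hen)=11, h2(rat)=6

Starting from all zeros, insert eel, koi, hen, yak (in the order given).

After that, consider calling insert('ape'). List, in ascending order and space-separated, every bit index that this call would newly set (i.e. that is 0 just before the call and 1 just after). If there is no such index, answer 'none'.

Start: bits=000000000000000
After insert 'eel': sets bits 1 -> bits=010000000000000
After insert 'koi': sets bits 6 -> bits=010000100000000
After insert 'hen': sets bits 4 11 -> bits=010010100001000
After insert 'yak': sets bits 1 4 -> bits=010010100001000
insert 'ape' would touch bits 6 10; currently bit6=1, bit10=0
Bits that are 0 among those (would change 0->1): 10

Answer: 10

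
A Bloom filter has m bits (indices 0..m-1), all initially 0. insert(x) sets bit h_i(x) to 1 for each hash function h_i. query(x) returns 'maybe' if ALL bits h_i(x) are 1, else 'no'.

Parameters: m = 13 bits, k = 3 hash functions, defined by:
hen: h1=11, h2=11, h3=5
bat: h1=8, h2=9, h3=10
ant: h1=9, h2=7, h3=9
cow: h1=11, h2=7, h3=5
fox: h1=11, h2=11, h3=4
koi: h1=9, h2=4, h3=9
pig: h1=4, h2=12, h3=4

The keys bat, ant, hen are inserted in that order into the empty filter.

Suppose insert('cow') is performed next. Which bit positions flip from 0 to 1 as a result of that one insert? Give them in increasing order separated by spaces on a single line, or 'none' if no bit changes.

Answer: none

Derivation:
Start: bits=0000000000000
After insert 'bat': sets bits 8 9 10 -> bits=0000000011100
After insert 'ant': sets bits 7 9 -> bits=0000000111100
After insert 'hen': sets bits 5 11 -> bits=0000010111110
insert 'cow' would touch bits 5 7 11; currently bit5=1, bit7=1, bit11=1
Bits that are 0 among those (would change 0->1): none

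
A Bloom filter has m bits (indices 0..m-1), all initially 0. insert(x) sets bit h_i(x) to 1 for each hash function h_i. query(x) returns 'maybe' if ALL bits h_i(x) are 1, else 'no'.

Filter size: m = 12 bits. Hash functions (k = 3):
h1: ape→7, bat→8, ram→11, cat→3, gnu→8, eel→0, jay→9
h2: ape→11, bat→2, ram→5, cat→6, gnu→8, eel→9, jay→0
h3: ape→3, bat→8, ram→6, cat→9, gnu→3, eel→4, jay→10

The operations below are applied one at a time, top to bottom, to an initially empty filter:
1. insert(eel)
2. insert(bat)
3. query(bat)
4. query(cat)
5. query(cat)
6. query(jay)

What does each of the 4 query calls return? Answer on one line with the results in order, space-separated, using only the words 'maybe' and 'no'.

Answer: maybe no no no

Derivation:
Start: bits=000000000000
Op 1: insert eel -> sets bits 0 4 9 -> bits=100010000100
Op 2: insert bat -> sets bits 2 8 -> bits=101010001100
Op 3: query bat -> checks bit2=1, bit8=1 (all 1) -> maybe
Op 4: query cat -> checks bit3=0, bit6=0, bit9=1 (has a 0) -> no
Op 5: query cat -> checks bit3=0, bit6=0, bit9=1 (has a 0) -> no
Op 6: query jay -> checks bit0=1, bit9=1, bit10=0 (has a 0) -> no
Query results in order: maybe no no no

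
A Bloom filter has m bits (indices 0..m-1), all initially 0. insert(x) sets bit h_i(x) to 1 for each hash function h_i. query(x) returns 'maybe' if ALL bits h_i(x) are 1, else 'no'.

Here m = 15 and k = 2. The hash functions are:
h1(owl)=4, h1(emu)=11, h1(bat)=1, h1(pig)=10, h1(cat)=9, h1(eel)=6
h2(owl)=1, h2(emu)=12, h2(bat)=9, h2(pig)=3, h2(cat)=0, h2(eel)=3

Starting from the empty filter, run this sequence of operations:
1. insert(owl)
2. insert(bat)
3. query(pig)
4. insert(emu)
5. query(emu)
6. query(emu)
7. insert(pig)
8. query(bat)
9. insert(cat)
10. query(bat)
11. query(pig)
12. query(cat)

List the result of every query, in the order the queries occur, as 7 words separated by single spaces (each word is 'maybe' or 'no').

Start: bits=000000000000000
Op 1: insert owl -> sets bits 1 4 -> bits=010010000000000
Op 2: insert bat -> sets bits 1 9 -> bits=010010000100000
Op 3: query pig -> checks bit3=0, bit10=0 (has a 0) -> no
Op 4: insert emu -> sets bits 11 12 -> bits=010010000101100
Op 5: query emu -> checks bit11=1, bit12=1 (all 1) -> maybe
Op 6: query emu -> checks bit11=1, bit12=1 (all 1) -> maybe
Op 7: insert pig -> sets bits 3 10 -> bits=010110000111100
Op 8: query bat -> checks bit1=1, bit9=1 (all 1) -> maybe
Op 9: insert cat -> sets bits 0 9 -> bits=110110000111100
Op 10: query bat -> checks bit1=1, bit9=1 (all 1) -> maybe
Op 11: query pig -> checks bit3=1, bit10=1 (all 1) -> maybe
Op 12: query cat -> checks bit0=1, bit9=1 (all 1) -> maybe
Query results in order: no maybe maybe maybe maybe maybe maybe

Answer: no maybe maybe maybe maybe maybe maybe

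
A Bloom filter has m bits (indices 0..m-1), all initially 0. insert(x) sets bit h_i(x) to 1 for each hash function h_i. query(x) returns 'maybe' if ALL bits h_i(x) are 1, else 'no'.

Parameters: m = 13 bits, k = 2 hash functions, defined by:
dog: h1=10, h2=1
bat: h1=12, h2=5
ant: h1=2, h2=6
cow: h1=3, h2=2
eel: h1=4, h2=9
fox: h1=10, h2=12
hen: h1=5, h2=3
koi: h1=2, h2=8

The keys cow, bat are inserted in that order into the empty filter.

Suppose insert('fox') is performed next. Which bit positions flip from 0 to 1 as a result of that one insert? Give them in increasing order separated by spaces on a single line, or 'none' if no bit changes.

Answer: 10

Derivation:
Start: bits=0000000000000
After insert 'cow': sets bits 2 3 -> bits=0011000000000
After insert 'bat': sets bits 5 12 -> bits=0011010000001
insert 'fox' would touch bits 10 12; currently bit10=0, bit12=1
Bits that are 0 among those (would change 0->1): 10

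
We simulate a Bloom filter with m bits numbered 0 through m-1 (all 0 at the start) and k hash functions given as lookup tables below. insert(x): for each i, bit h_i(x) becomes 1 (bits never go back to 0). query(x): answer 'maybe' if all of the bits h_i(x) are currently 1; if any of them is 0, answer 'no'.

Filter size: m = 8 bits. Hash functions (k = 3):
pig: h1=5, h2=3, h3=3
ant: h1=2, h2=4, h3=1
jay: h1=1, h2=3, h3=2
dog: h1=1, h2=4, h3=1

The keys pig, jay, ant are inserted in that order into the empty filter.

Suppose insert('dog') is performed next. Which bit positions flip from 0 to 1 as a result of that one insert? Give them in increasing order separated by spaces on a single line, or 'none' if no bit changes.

Start: bits=00000000
After insert 'pig': sets bits 3 5 -> bits=00010100
After insert 'jay': sets bits 1 2 3 -> bits=01110100
After insert 'ant': sets bits 1 2 4 -> bits=01111100
insert 'dog' would touch bits 1 4; currently bit1=1, bit4=1
Bits that are 0 among those (would change 0->1): none

Answer: none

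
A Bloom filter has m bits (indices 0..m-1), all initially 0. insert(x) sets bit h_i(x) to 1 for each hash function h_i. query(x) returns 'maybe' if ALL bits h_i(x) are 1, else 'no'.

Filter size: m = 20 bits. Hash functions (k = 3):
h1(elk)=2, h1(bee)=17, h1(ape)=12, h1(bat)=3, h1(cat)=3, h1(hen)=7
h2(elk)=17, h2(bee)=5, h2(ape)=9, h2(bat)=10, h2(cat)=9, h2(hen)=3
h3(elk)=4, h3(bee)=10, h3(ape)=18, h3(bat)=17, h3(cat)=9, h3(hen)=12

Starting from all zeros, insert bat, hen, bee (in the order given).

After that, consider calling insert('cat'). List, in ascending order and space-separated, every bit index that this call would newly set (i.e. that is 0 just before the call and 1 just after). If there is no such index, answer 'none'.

Start: bits=00000000000000000000
After insert 'bat': sets bits 3 10 17 -> bits=00010000001000000100
After insert 'hen': sets bits 3 7 12 -> bits=00010001001010000100
After insert 'bee': sets bits 5 10 17 -> bits=00010101001010000100
insert 'cat' would touch bits 3 9; currently bit3=1, bit9=0
Bits that are 0 among those (would change 0->1): 9

Answer: 9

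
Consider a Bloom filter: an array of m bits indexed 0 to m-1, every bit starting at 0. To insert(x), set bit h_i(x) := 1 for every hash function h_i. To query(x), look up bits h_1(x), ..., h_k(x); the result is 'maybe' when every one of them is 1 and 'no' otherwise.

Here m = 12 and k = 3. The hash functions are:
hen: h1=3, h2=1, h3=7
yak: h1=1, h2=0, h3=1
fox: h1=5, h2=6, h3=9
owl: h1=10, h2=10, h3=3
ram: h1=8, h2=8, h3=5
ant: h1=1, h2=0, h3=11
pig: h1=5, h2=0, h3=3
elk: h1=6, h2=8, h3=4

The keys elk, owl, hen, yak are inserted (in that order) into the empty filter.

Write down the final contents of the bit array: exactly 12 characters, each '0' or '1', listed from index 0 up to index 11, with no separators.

Answer: 110110111010

Derivation:
Start: bits=000000000000
After insert 'elk': sets bits 4 6 8 -> bits=000010101000
After insert 'owl': sets bits 3 10 -> bits=000110101010
After insert 'hen': sets bits 1 3 7 -> bits=010110111010
After insert 'yak': sets bits 0 1 -> bits=110110111010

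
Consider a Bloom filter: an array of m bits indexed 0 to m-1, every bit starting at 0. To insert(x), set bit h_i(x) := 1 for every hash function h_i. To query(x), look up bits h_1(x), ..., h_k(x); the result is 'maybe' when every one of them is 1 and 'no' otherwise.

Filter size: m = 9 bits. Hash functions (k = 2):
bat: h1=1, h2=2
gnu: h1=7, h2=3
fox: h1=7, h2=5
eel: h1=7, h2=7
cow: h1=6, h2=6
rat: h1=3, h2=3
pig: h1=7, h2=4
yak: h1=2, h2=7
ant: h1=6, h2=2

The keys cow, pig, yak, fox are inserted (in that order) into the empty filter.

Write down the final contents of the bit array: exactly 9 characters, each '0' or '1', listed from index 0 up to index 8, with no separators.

Answer: 001011110

Derivation:
Start: bits=000000000
After insert 'cow': sets bits 6 -> bits=000000100
After insert 'pig': sets bits 4 7 -> bits=000010110
After insert 'yak': sets bits 2 7 -> bits=001010110
After insert 'fox': sets bits 5 7 -> bits=001011110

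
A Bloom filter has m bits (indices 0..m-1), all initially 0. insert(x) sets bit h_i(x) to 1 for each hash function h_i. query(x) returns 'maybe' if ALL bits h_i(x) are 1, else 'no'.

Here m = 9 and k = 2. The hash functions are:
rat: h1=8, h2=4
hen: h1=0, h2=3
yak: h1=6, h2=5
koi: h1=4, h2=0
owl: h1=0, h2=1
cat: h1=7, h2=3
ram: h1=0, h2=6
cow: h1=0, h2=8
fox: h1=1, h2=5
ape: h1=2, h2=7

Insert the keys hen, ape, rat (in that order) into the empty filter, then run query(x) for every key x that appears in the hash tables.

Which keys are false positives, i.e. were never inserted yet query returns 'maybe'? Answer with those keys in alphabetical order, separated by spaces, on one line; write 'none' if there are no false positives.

Answer: cat cow koi

Derivation:
Start: bits=000000000
After insert 'hen': sets bits 0 3 -> bits=100100000
After insert 'ape': sets bits 2 7 -> bits=101100010
After insert 'rat': sets bits 4 8 -> bits=101110011
Not inserted: cat cow fox koi owl ram yak — query each against bits=101110011:
query cat: checks bit3=1, bit7=1 (all 1) -> maybe => FALSE POSITIVE
query cow: checks bit0=1, bit8=1 (all 1) -> maybe => FALSE POSITIVE
query fox: checks bit1=0, bit5=0 (has a 0) -> no => not a false positive
query koi: checks bit0=1, bit4=1 (all 1) -> maybe => FALSE POSITIVE
query owl: checks bit0=1, bit1=0 (has a 0) -> no => not a false positive
query ram: checks bit0=1, bit6=0 (has a 0) -> no => not a false positive
query yak: checks bit5=0, bit6=0 (has a 0) -> no => not a false positive
False positives (alphabetical): cat cow koi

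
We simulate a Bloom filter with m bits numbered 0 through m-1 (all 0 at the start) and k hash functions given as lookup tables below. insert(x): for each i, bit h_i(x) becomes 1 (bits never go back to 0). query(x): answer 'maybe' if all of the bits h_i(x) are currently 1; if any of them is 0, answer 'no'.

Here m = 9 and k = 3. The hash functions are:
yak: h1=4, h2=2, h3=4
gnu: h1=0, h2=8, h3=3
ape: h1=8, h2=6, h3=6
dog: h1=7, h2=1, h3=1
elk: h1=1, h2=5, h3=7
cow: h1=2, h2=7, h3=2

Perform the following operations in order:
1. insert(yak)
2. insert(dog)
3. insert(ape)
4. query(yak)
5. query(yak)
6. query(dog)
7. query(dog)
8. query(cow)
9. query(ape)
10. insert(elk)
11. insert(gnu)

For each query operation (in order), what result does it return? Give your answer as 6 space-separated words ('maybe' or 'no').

Start: bits=000000000
Op 1: insert yak -> sets bits 2 4 -> bits=001010000
Op 2: insert dog -> sets bits 1 7 -> bits=011010010
Op 3: insert ape -> sets bits 6 8 -> bits=011010111
Op 4: query yak -> checks bit2=1, bit4=1 (all 1) -> maybe
Op 5: query yak -> checks bit2=1, bit4=1 (all 1) -> maybe
Op 6: query dog -> checks bit1=1, bit7=1 (all 1) -> maybe
Op 7: query dog -> checks bit1=1, bit7=1 (all 1) -> maybe
Op 8: query cow -> checks bit2=1, bit7=1 (all 1) -> maybe
Op 9: query ape -> checks bit6=1, bit8=1 (all 1) -> maybe
Op 10: insert elk -> sets bits 1 5 7 -> bits=011011111
Op 11: insert gnu -> sets bits 0 3 8 -> bits=111111111
Query results in order: maybe maybe maybe maybe maybe maybe

Answer: maybe maybe maybe maybe maybe maybe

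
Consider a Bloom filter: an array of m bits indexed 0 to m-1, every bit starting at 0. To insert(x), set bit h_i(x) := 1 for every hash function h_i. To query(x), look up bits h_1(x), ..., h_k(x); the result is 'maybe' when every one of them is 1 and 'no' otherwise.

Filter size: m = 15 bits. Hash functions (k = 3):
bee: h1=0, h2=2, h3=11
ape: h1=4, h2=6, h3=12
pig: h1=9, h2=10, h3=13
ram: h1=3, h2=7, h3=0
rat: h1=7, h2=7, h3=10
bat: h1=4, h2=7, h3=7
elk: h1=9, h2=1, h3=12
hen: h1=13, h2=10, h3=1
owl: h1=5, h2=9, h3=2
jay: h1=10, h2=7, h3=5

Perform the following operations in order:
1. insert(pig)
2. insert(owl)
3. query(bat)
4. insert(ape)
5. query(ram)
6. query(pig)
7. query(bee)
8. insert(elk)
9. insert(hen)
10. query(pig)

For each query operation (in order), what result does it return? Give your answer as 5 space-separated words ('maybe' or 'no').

Start: bits=000000000000000
Op 1: insert pig -> sets bits 9 10 13 -> bits=000000000110010
Op 2: insert owl -> sets bits 2 5 9 -> bits=001001000110010
Op 3: query bat -> checks bit4=0, bit7=0 (has a 0) -> no
Op 4: insert ape -> sets bits 4 6 12 -> bits=001011100110110
Op 5: query ram -> checks bit0=0, bit3=0, bit7=0 (has a 0) -> no
Op 6: query pig -> checks bit9=1, bit10=1, bit13=1 (all 1) -> maybe
Op 7: query bee -> checks bit0=0, bit2=1, bit11=0 (has a 0) -> no
Op 8: insert elk -> sets bits 1 9 12 -> bits=011011100110110
Op 9: insert hen -> sets bits 1 10 13 -> bits=011011100110110
Op 10: query pig -> checks bit9=1, bit10=1, bit13=1 (all 1) -> maybe
Query results in order: no no maybe no maybe

Answer: no no maybe no maybe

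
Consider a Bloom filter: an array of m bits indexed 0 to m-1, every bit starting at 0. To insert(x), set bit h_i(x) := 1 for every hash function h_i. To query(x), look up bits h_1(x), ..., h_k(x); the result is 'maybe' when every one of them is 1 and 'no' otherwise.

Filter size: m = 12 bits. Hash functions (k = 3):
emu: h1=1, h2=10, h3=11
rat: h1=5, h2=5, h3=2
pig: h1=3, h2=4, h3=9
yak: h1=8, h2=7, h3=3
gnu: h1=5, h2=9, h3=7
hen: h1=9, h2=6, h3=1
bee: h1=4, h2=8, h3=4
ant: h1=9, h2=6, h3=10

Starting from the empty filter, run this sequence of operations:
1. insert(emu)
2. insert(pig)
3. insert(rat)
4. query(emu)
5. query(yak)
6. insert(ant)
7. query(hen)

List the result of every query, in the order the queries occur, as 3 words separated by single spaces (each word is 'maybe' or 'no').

Answer: maybe no maybe

Derivation:
Start: bits=000000000000
Op 1: insert emu -> sets bits 1 10 11 -> bits=010000000011
Op 2: insert pig -> sets bits 3 4 9 -> bits=010110000111
Op 3: insert rat -> sets bits 2 5 -> bits=011111000111
Op 4: query emu -> checks bit1=1, bit10=1, bit11=1 (all 1) -> maybe
Op 5: query yak -> checks bit3=1, bit7=0, bit8=0 (has a 0) -> no
Op 6: insert ant -> sets bits 6 9 10 -> bits=011111100111
Op 7: query hen -> checks bit1=1, bit6=1, bit9=1 (all 1) -> maybe
Query results in order: maybe no maybe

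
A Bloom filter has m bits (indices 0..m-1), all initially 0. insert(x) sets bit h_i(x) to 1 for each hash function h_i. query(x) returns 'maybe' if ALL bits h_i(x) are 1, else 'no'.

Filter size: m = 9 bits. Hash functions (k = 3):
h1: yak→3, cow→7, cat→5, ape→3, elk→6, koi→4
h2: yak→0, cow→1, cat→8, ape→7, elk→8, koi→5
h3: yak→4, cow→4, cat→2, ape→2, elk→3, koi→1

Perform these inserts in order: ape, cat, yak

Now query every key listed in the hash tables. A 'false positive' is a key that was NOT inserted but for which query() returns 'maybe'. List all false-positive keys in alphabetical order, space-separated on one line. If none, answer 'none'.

Start: bits=000000000
After insert 'ape': sets bits 2 3 7 -> bits=001100010
After insert 'cat': sets bits 2 5 8 -> bits=001101011
After insert 'yak': sets bits 0 3 4 -> bits=101111011
Not inserted: cow elk koi — query each against bits=101111011:
query cow: checks bit1=0, bit4=1, bit7=1 (has a 0) -> no => not a false positive
query elk: checks bit3=1, bit6=0, bit8=1 (has a 0) -> no => not a false positive
query koi: checks bit1=0, bit4=1, bit5=1 (has a 0) -> no => not a false positive
False positives (alphabetical): none

Answer: none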